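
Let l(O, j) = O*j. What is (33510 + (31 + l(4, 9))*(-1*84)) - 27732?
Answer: 150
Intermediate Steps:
(33510 + (31 + l(4, 9))*(-1*84)) - 27732 = (33510 + (31 + 4*9)*(-1*84)) - 27732 = (33510 + (31 + 36)*(-84)) - 27732 = (33510 + 67*(-84)) - 27732 = (33510 - 5628) - 27732 = 27882 - 27732 = 150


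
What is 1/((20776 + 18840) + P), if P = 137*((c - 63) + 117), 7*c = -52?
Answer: 7/321974 ≈ 2.1741e-5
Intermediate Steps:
c = -52/7 (c = (1/7)*(-52) = -52/7 ≈ -7.4286)
P = 44662/7 (P = 137*((-52/7 - 63) + 117) = 137*(-493/7 + 117) = 137*(326/7) = 44662/7 ≈ 6380.3)
1/((20776 + 18840) + P) = 1/((20776 + 18840) + 44662/7) = 1/(39616 + 44662/7) = 1/(321974/7) = 7/321974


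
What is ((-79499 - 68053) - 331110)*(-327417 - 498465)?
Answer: 395318329884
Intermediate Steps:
((-79499 - 68053) - 331110)*(-327417 - 498465) = (-147552 - 331110)*(-825882) = -478662*(-825882) = 395318329884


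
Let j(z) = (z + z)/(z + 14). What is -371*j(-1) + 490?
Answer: 7112/13 ≈ 547.08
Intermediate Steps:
j(z) = 2*z/(14 + z) (j(z) = (2*z)/(14 + z) = 2*z/(14 + z))
-371*j(-1) + 490 = -742*(-1)/(14 - 1) + 490 = -742*(-1)/13 + 490 = -371*(-2/13) + 490 = 742/13 + 490 = 7112/13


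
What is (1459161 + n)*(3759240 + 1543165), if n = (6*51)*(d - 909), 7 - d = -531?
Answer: 7135101752175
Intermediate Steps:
d = 538 (d = 7 - 1*(-531) = 7 + 531 = 538)
n = -113526 (n = (6*51)*(538 - 909) = 306*(-371) = -113526)
(1459161 + n)*(3759240 + 1543165) = (1459161 - 113526)*(3759240 + 1543165) = 1345635*5302405 = 7135101752175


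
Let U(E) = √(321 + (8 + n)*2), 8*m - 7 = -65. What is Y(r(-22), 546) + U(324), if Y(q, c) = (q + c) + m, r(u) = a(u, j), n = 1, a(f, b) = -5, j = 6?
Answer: 2135/4 + √339 ≈ 552.16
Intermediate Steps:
m = -29/4 (m = 7/8 + (⅛)*(-65) = 7/8 - 65/8 = -29/4 ≈ -7.2500)
r(u) = -5
U(E) = √339 (U(E) = √(321 + (8 + 1)*2) = √(321 + 9*2) = √(321 + 18) = √339)
Y(q, c) = -29/4 + c + q (Y(q, c) = (q + c) - 29/4 = (c + q) - 29/4 = -29/4 + c + q)
Y(r(-22), 546) + U(324) = (-29/4 + 546 - 5) + √339 = 2135/4 + √339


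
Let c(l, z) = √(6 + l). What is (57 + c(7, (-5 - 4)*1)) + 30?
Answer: 87 + √13 ≈ 90.606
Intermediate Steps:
(57 + c(7, (-5 - 4)*1)) + 30 = (57 + √(6 + 7)) + 30 = (57 + √13) + 30 = 87 + √13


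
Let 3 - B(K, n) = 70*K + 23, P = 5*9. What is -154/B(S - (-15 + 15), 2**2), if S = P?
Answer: 77/1585 ≈ 0.048580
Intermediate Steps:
P = 45
S = 45
B(K, n) = -20 - 70*K (B(K, n) = 3 - (70*K + 23) = 3 - (23 + 70*K) = 3 + (-23 - 70*K) = -20 - 70*K)
-154/B(S - (-15 + 15), 2**2) = -154/(-20 - 70*(45 - (-15 + 15))) = -154/(-20 - 70*(45 - 1*0)) = -154/(-20 - 70*(45 + 0)) = -154/(-20 - 70*45) = -154/(-20 - 3150) = -154/(-3170) = -154*(-1/3170) = 77/1585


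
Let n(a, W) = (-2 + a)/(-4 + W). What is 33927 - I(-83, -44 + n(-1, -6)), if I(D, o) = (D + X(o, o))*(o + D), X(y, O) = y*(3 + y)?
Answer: 248758253/1000 ≈ 2.4876e+5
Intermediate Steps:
n(a, W) = (-2 + a)/(-4 + W)
I(D, o) = (D + o)*(D + o*(3 + o)) (I(D, o) = (D + o*(3 + o))*(o + D) = (D + o*(3 + o))*(D + o) = (D + o)*(D + o*(3 + o)))
33927 - I(-83, -44 + n(-1, -6)) = 33927 - ((-83)**2 - 83*(-44 + (-2 - 1)/(-4 - 6)) + (-44 + (-2 - 1)/(-4 - 6))**2*(3 + (-44 + (-2 - 1)/(-4 - 6))) - 83*(-44 + (-2 - 1)/(-4 - 6))*(3 + (-44 + (-2 - 1)/(-4 - 6)))) = 33927 - (6889 - 83*(-44 - 3/(-10)) + (-44 - 3/(-10))**2*(3 + (-44 - 3/(-10))) - 83*(-44 - 3/(-10))*(3 + (-44 - 3/(-10)))) = 33927 - (6889 - 83*(-44 - 1/10*(-3)) + (-44 - 1/10*(-3))**2*(3 + (-44 - 1/10*(-3))) - 83*(-44 - 1/10*(-3))*(3 + (-44 - 1/10*(-3)))) = 33927 - (6889 - 83*(-44 + 3/10) + (-44 + 3/10)**2*(3 + (-44 + 3/10)) - 83*(-44 + 3/10)*(3 + (-44 + 3/10))) = 33927 - (6889 - 83*(-437/10) + (-437/10)**2*(3 - 437/10) - 83*(-437/10)*(3 - 437/10)) = 33927 - (6889 + 36271/10 + (190969/100)*(-407/10) - 83*(-437/10)*(-407/10)) = 33927 - (6889 + 36271/10 - 77724383/1000 - 14762297/100) = 33927 - 1*(-214831253/1000) = 33927 + 214831253/1000 = 248758253/1000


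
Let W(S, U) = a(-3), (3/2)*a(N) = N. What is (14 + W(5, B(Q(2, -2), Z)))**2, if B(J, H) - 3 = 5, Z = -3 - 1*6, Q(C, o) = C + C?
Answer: 144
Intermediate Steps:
a(N) = 2*N/3
Q(C, o) = 2*C
Z = -9 (Z = -3 - 6 = -9)
B(J, H) = 8 (B(J, H) = 3 + 5 = 8)
W(S, U) = -2 (W(S, U) = (2/3)*(-3) = -2)
(14 + W(5, B(Q(2, -2), Z)))**2 = (14 - 2)**2 = 12**2 = 144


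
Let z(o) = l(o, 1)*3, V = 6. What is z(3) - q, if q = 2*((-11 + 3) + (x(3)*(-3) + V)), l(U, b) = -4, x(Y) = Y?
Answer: 10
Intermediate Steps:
z(o) = -12 (z(o) = -4*3 = -12)
q = -22 (q = 2*((-11 + 3) + (3*(-3) + 6)) = 2*(-8 + (-9 + 6)) = 2*(-8 - 3) = 2*(-11) = -22)
z(3) - q = -12 - 1*(-22) = -12 + 22 = 10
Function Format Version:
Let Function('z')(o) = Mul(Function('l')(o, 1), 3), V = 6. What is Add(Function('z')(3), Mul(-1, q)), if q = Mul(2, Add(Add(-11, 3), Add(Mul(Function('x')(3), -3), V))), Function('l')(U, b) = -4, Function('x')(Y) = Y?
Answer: 10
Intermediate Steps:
Function('z')(o) = -12 (Function('z')(o) = Mul(-4, 3) = -12)
q = -22 (q = Mul(2, Add(Add(-11, 3), Add(Mul(3, -3), 6))) = Mul(2, Add(-8, Add(-9, 6))) = Mul(2, Add(-8, -3)) = Mul(2, -11) = -22)
Add(Function('z')(3), Mul(-1, q)) = Add(-12, Mul(-1, -22)) = Add(-12, 22) = 10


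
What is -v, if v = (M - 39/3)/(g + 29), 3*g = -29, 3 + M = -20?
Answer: 54/29 ≈ 1.8621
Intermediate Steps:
M = -23 (M = -3 - 20 = -23)
g = -29/3 (g = (⅓)*(-29) = -29/3 ≈ -9.6667)
v = -54/29 (v = (-23 - 39/3)/(-29/3 + 29) = (-23 - 39*⅓)/(58/3) = (-23 - 13)*(3/58) = -36*3/58 = -54/29 ≈ -1.8621)
-v = -1*(-54/29) = 54/29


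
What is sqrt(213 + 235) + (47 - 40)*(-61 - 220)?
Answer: -1967 + 8*sqrt(7) ≈ -1945.8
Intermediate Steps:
sqrt(213 + 235) + (47 - 40)*(-61 - 220) = sqrt(448) + 7*(-281) = 8*sqrt(7) - 1967 = -1967 + 8*sqrt(7)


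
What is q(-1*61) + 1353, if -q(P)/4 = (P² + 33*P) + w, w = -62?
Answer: -5231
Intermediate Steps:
q(P) = 248 - 132*P - 4*P² (q(P) = -4*((P² + 33*P) - 62) = -4*(-62 + P² + 33*P) = 248 - 132*P - 4*P²)
q(-1*61) + 1353 = (248 - (-132)*61 - 4*(-1*61)²) + 1353 = (248 - 132*(-61) - 4*(-61)²) + 1353 = (248 + 8052 - 4*3721) + 1353 = (248 + 8052 - 14884) + 1353 = -6584 + 1353 = -5231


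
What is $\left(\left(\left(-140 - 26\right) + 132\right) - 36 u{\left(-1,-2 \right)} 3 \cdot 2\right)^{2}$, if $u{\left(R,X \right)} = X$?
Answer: $158404$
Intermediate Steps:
$\left(\left(\left(-140 - 26\right) + 132\right) - 36 u{\left(-1,-2 \right)} 3 \cdot 2\right)^{2} = \left(\left(\left(-140 - 26\right) + 132\right) - 36 \left(-2\right) 3 \cdot 2\right)^{2} = \left(\left(\left(-140 + \left(-67 + 41\right)\right) + 132\right) - 36 \left(\left(-6\right) 2\right)\right)^{2} = \left(\left(\left(-140 - 26\right) + 132\right) - -432\right)^{2} = \left(\left(-166 + 132\right) + 432\right)^{2} = \left(-34 + 432\right)^{2} = 398^{2} = 158404$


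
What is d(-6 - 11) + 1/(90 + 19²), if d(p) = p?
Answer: -7666/451 ≈ -16.998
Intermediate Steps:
d(-6 - 11) + 1/(90 + 19²) = (-6 - 11) + 1/(90 + 19²) = -17 + 1/(90 + 361) = -17 + 1/451 = -7666/451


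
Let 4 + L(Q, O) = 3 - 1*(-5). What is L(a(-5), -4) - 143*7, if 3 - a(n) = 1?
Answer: -997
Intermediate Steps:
a(n) = 2 (a(n) = 3 - 1*1 = 3 - 1 = 2)
L(Q, O) = 4 (L(Q, O) = -4 + (3 - 1*(-5)) = -4 + (3 + 5) = -4 + 8 = 4)
L(a(-5), -4) - 143*7 = 4 - 143*7 = 4 - 1001 = -997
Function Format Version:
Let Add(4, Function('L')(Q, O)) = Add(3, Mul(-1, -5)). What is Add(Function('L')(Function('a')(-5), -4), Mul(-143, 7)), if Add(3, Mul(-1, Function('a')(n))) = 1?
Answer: -997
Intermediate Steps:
Function('a')(n) = 2 (Function('a')(n) = Add(3, Mul(-1, 1)) = Add(3, -1) = 2)
Function('L')(Q, O) = 4 (Function('L')(Q, O) = Add(-4, Add(3, Mul(-1, -5))) = Add(-4, Add(3, 5)) = Add(-4, 8) = 4)
Add(Function('L')(Function('a')(-5), -4), Mul(-143, 7)) = Add(4, Mul(-143, 7)) = Add(4, -1001) = -997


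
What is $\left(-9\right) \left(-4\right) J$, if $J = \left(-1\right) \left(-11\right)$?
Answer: $396$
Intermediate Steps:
$J = 11$
$\left(-9\right) \left(-4\right) J = \left(-9\right) \left(-4\right) 11 = 36 \cdot 11 = 396$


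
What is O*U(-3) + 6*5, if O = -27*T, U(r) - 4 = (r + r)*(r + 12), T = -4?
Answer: -5370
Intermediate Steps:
U(r) = 4 + 2*r*(12 + r) (U(r) = 4 + (r + r)*(r + 12) = 4 + (2*r)*(12 + r) = 4 + 2*r*(12 + r))
O = 108 (O = -27*(-4) = 108)
O*U(-3) + 6*5 = 108*(4 + 2*(-3)² + 24*(-3)) + 6*5 = 108*(4 + 2*9 - 72) + 30 = 108*(4 + 18 - 72) + 30 = 108*(-50) + 30 = -5400 + 30 = -5370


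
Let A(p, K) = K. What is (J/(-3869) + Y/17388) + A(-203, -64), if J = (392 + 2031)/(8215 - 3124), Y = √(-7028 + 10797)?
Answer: -1260615479/19697079 + √3769/17388 ≈ -63.997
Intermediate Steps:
Y = √3769 ≈ 61.392
J = 2423/5091 ≈ 0.47594
(J/(-3869) + Y/17388) + A(-203, -64) = ((2423/5091)/(-3869) + √3769/17388) - 64 = ((2423/5091)*(-1/3869) + √3769*(1/17388)) - 64 = (-2423/19697079 + √3769/17388) - 64 = -1260615479/19697079 + √3769/17388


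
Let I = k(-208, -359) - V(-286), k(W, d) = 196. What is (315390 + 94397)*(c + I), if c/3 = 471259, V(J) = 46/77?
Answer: 6373702598375/11 ≈ 5.7943e+11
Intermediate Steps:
V(J) = 46/77 (V(J) = 46*(1/77) = 46/77)
c = 1413777 (c = 3*471259 = 1413777)
I = 15046/77 (I = 196 - 1*46/77 = 196 - 46/77 = 15046/77 ≈ 195.40)
(315390 + 94397)*(c + I) = (315390 + 94397)*(1413777 + 15046/77) = 409787*(108875875/77) = 6373702598375/11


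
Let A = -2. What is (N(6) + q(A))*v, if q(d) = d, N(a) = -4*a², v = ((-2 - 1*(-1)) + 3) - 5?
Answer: 438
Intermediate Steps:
v = -3 (v = ((-2 + 1) + 3) - 5 = (-1 + 3) - 5 = 2 - 5 = -3)
(N(6) + q(A))*v = (-4*6² - 2)*(-3) = (-4*36 - 2)*(-3) = (-144 - 2)*(-3) = -146*(-3) = 438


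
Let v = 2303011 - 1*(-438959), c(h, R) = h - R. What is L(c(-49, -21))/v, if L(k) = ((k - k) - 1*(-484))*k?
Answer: -88/17805 ≈ -0.0049424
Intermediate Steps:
v = 2741970 (v = 2303011 + 438959 = 2741970)
L(k) = 484*k (L(k) = (0 + 484)*k = 484*k)
L(c(-49, -21))/v = (484*(-49 - 1*(-21)))/2741970 = (484*(-49 + 21))*(1/2741970) = (484*(-28))*(1/2741970) = -13552*1/2741970 = -88/17805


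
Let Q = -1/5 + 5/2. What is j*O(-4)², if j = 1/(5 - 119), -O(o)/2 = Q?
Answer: -529/2850 ≈ -0.18561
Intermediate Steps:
Q = 23/10 (Q = -1*⅕ + 5*(½) = -⅕ + 5/2 = 23/10 ≈ 2.3000)
O(o) = -23/5 (O(o) = -2*23/10 = -23/5)
j = -1/114 (j = 1/(-114) = -1/114 ≈ -0.0087719)
j*O(-4)² = -(-23/5)²/114 = -1/114*529/25 = -529/2850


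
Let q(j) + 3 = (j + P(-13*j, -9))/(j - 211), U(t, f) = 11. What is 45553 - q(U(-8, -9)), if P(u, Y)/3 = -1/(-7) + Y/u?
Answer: 9120322829/200200 ≈ 45556.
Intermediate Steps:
P(u, Y) = 3/7 + 3*Y/u (P(u, Y) = 3*(-1/(-7) + Y/u) = 3*(-1*(-⅐) + Y/u) = 3*(⅐ + Y/u) = 3/7 + 3*Y/u)
q(j) = -3 + (3/7 + j + 27/(13*j))/(-211 + j) (q(j) = -3 + (j + (3/7 + 3*(-9)/(-13*j)))/(j - 211) = -3 + (j + (3/7 + 3*(-9)*(-1/(13*j))))/(-211 + j) = -3 + (j + (3/7 + 27/(13*j)))/(-211 + j) = -3 + (3/7 + j + 27/(13*j))/(-211 + j))
45553 - q(U(-8, -9)) = 45553 - (189 - 26*11*(-2217 + 7*11))/(91*11*(-211 + 11)) = 45553 - (189 - 26*11*(-2217 + 77))/(91*11*(-200)) = 45553 - (-1)*(189 - 26*11*(-2140))/(91*11*200) = 45553 - (-1)*(189 + 612040)/(91*11*200) = 45553 - (-1)*612229/(91*11*200) = 45553 - 1*(-612229/200200) = 45553 + 612229/200200 = 9120322829/200200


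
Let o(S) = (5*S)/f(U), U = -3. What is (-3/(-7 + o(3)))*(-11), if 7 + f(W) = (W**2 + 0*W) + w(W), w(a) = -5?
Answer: -11/4 ≈ -2.7500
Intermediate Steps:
f(W) = -12 + W**2 (f(W) = -7 + ((W**2 + 0*W) - 5) = -7 + ((W**2 + 0) - 5) = -7 + (W**2 - 5) = -7 + (-5 + W**2) = -12 + W**2)
o(S) = -5*S/3 (o(S) = (5*S)/(-12 + (-3)**2) = (5*S)/(-12 + 9) = (5*S)/(-3) = (5*S)*(-1/3) = -5*S/3)
(-3/(-7 + o(3)))*(-11) = (-3/(-7 - 5/3*3))*(-11) = (-3/(-7 - 5))*(-11) = (-3/(-12))*(-11) = -1/12*(-3)*(-11) = (1/4)*(-11) = -11/4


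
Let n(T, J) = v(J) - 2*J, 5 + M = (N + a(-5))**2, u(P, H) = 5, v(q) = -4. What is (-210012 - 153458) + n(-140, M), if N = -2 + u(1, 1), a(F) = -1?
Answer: -363472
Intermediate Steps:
N = 3 (N = -2 + 5 = 3)
M = -1 (M = -5 + (3 - 1)**2 = -5 + 2**2 = -5 + 4 = -1)
n(T, J) = -4 - 2*J
(-210012 - 153458) + n(-140, M) = (-210012 - 153458) + (-4 - 2*(-1)) = -363470 + (-4 + 2) = -363470 - 2 = -363472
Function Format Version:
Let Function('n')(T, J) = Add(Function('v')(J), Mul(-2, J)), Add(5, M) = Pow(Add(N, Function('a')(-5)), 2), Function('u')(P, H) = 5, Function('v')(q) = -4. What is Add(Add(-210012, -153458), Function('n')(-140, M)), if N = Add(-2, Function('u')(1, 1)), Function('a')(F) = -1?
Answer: -363472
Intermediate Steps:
N = 3 (N = Add(-2, 5) = 3)
M = -1 (M = Add(-5, Pow(Add(3, -1), 2)) = Add(-5, Pow(2, 2)) = Add(-5, 4) = -1)
Function('n')(T, J) = Add(-4, Mul(-2, J))
Add(Add(-210012, -153458), Function('n')(-140, M)) = Add(Add(-210012, -153458), Add(-4, Mul(-2, -1))) = Add(-363470, Add(-4, 2)) = Add(-363470, -2) = -363472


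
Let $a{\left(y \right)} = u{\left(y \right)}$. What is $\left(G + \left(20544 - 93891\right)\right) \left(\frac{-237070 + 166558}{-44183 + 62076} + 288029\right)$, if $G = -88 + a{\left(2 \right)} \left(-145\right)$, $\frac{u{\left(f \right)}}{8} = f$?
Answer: $- \frac{390413421325675}{17893} \approx -2.1819 \cdot 10^{10}$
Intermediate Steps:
$u{\left(f \right)} = 8 f$
$a{\left(y \right)} = 8 y$
$G = -2408$ ($G = -88 + 8 \cdot 2 \left(-145\right) = -88 + 16 \left(-145\right) = -88 - 2320 = -2408$)
$\left(G + \left(20544 - 93891\right)\right) \left(\frac{-237070 + 166558}{-44183 + 62076} + 288029\right) = \left(-2408 + \left(20544 - 93891\right)\right) \left(\frac{-237070 + 166558}{-44183 + 62076} + 288029\right) = \left(-2408 + \left(20544 - 93891\right)\right) \left(- \frac{70512}{17893} + 288029\right) = \left(-2408 - 73347\right) \left(\left(-70512\right) \frac{1}{17893} + 288029\right) = - 75755 \left(- \frac{70512}{17893} + 288029\right) = \left(-75755\right) \frac{5153632385}{17893} = - \frac{390413421325675}{17893}$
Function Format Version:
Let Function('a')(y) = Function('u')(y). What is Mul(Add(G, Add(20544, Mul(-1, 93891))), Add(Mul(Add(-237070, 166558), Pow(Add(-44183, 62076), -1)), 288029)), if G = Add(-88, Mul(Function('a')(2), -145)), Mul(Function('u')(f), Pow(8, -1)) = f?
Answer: Rational(-390413421325675, 17893) ≈ -2.1819e+10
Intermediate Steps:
Function('u')(f) = Mul(8, f)
Function('a')(y) = Mul(8, y)
G = -2408 (G = Add(-88, Mul(Mul(8, 2), -145)) = Add(-88, Mul(16, -145)) = Add(-88, -2320) = -2408)
Mul(Add(G, Add(20544, Mul(-1, 93891))), Add(Mul(Add(-237070, 166558), Pow(Add(-44183, 62076), -1)), 288029)) = Mul(Add(-2408, Add(20544, Mul(-1, 93891))), Add(Mul(Add(-237070, 166558), Pow(Add(-44183, 62076), -1)), 288029)) = Mul(Add(-2408, Add(20544, -93891)), Add(Mul(-70512, Pow(17893, -1)), 288029)) = Mul(Add(-2408, -73347), Add(Mul(-70512, Rational(1, 17893)), 288029)) = Mul(-75755, Add(Rational(-70512, 17893), 288029)) = Mul(-75755, Rational(5153632385, 17893)) = Rational(-390413421325675, 17893)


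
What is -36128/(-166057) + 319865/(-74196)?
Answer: -50435269217/12320765172 ≈ -4.0935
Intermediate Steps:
-36128/(-166057) + 319865/(-74196) = -36128*(-1/166057) + 319865*(-1/74196) = 36128/166057 - 319865/74196 = -50435269217/12320765172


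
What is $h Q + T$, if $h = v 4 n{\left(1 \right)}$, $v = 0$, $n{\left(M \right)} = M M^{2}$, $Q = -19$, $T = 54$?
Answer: $54$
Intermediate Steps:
$n{\left(M \right)} = M^{3}$
$h = 0$ ($h = 0 \cdot 4 \cdot 1^{3} = 0 \cdot 1 = 0$)
$h Q + T = 0 \left(-19\right) + 54 = 0 + 54 = 54$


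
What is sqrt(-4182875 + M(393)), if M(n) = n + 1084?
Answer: 13*I*sqrt(24742) ≈ 2044.8*I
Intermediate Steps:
M(n) = 1084 + n
sqrt(-4182875 + M(393)) = sqrt(-4182875 + (1084 + 393)) = sqrt(-4182875 + 1477) = sqrt(-4181398) = 13*I*sqrt(24742)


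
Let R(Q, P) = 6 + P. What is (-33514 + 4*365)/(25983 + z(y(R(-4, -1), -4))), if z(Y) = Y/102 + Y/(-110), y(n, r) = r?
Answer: -89911470/72882307 ≈ -1.2337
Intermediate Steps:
z(Y) = 2*Y/2805 (z(Y) = Y*(1/102) + Y*(-1/110) = Y/102 - Y/110 = 2*Y/2805)
(-33514 + 4*365)/(25983 + z(y(R(-4, -1), -4))) = (-33514 + 4*365)/(25983 + (2/2805)*(-4)) = (-33514 + 1460)/(25983 - 8/2805) = -32054/72882307/2805 = -32054*2805/72882307 = -89911470/72882307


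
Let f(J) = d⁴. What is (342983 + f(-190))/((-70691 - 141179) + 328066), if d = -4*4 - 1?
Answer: 35542/9683 ≈ 3.6706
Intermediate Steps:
d = -17 (d = -16 - 1 = -17)
f(J) = 83521 (f(J) = (-17)⁴ = 83521)
(342983 + f(-190))/((-70691 - 141179) + 328066) = (342983 + 83521)/((-70691 - 141179) + 328066) = 426504/(-211870 + 328066) = 426504/116196 = 426504*(1/116196) = 35542/9683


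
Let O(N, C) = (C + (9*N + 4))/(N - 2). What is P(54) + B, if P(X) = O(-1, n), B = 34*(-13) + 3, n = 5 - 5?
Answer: -1312/3 ≈ -437.33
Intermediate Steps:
n = 0
B = -439 (B = -442 + 3 = -439)
O(N, C) = (4 + C + 9*N)/(-2 + N) (O(N, C) = (C + (4 + 9*N))/(-2 + N) = (4 + C + 9*N)/(-2 + N))
P(X) = 5/3 (P(X) = (4 + 0 + 9*(-1))/(-2 - 1) = (4 + 0 - 9)/(-3) = -⅓*(-5) = 5/3)
P(54) + B = 5/3 - 439 = -1312/3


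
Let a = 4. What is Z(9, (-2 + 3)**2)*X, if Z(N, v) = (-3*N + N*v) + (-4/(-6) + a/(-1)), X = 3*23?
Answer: -1472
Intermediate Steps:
X = 69
Z(N, v) = -10/3 - 3*N + N*v (Z(N, v) = (-3*N + N*v) + (-4/(-6) + 4/(-1)) = (-3*N + N*v) + (-4*(-1/6) + 4*(-1)) = (-3*N + N*v) + (2/3 - 4) = (-3*N + N*v) - 10/3 = -10/3 - 3*N + N*v)
Z(9, (-2 + 3)**2)*X = (-10/3 - 3*9 + 9*(-2 + 3)**2)*69 = (-10/3 - 27 + 9*1**2)*69 = (-10/3 - 27 + 9*1)*69 = (-10/3 - 27 + 9)*69 = -64/3*69 = -1472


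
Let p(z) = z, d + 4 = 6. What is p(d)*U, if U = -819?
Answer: -1638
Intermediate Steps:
d = 2 (d = -4 + 6 = 2)
p(d)*U = 2*(-819) = -1638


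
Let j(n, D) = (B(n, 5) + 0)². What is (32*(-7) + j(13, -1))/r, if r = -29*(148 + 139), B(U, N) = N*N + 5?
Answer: -676/8323 ≈ -0.081221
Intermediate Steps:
B(U, N) = 5 + N² (B(U, N) = N² + 5 = 5 + N²)
j(n, D) = 900 (j(n, D) = ((5 + 5²) + 0)² = ((5 + 25) + 0)² = (30 + 0)² = 30² = 900)
r = -8323 (r = -29*287 = -8323)
(32*(-7) + j(13, -1))/r = (32*(-7) + 900)/(-8323) = (-224 + 900)*(-1/8323) = 676*(-1/8323) = -676/8323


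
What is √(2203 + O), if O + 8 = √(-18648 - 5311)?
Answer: √(2195 + I*√23959) ≈ 46.88 + 1.6509*I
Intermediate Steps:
O = -8 + I*√23959 (O = -8 + √(-18648 - 5311) = -8 + √(-23959) = -8 + I*√23959 ≈ -8.0 + 154.79*I)
√(2203 + O) = √(2203 + (-8 + I*√23959)) = √(2195 + I*√23959)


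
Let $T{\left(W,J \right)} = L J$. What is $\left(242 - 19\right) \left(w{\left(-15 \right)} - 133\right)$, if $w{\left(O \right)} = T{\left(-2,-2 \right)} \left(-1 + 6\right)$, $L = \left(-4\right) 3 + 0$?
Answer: $-2899$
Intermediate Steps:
$L = -12$ ($L = -12 + 0 = -12$)
$T{\left(W,J \right)} = - 12 J$
$w{\left(O \right)} = 120$ ($w{\left(O \right)} = \left(-12\right) \left(-2\right) \left(-1 + 6\right) = 24 \cdot 5 = 120$)
$\left(242 - 19\right) \left(w{\left(-15 \right)} - 133\right) = \left(242 - 19\right) \left(120 - 133\right) = 223 \left(-13\right) = -2899$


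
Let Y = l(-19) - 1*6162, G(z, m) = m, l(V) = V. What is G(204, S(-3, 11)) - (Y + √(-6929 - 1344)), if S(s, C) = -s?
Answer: 6184 - I*√8273 ≈ 6184.0 - 90.956*I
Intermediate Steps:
Y = -6181 (Y = -19 - 1*6162 = -19 - 6162 = -6181)
G(204, S(-3, 11)) - (Y + √(-6929 - 1344)) = -1*(-3) - (-6181 + √(-6929 - 1344)) = 3 - (-6181 + √(-8273)) = 3 - (-6181 + I*√8273) = 3 + (6181 - I*√8273) = 6184 - I*√8273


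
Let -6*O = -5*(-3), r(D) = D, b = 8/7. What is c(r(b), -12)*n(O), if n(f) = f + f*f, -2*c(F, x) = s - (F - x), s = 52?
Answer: -510/7 ≈ -72.857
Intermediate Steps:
b = 8/7 (b = 8*(⅐) = 8/7 ≈ 1.1429)
c(F, x) = -26 + F/2 - x/2 (c(F, x) = -(52 - (F - x))/2 = -(52 + (x - F))/2 = -(52 + x - F)/2 = -26 + F/2 - x/2)
O = -5/2 (O = -(-5)*(-3)/6 = -⅙*15 = -5/2 ≈ -2.5000)
n(f) = f + f²
c(r(b), -12)*n(O) = (-26 + (½)*(8/7) - ½*(-12))*(-5*(1 - 5/2)/2) = (-26 + 4/7 + 6)*(-5/2*(-3/2)) = -136/7*15/4 = -510/7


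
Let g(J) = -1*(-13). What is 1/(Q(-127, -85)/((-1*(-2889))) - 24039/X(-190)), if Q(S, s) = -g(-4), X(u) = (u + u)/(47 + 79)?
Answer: 548910/4375263803 ≈ 0.00012546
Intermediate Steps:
g(J) = 13
X(u) = u/63 (X(u) = (2*u)/126 = (2*u)*(1/126) = u/63)
Q(S, s) = -13 (Q(S, s) = -1*13 = -13)
1/(Q(-127, -85)/((-1*(-2889))) - 24039/X(-190)) = 1/(-13/((-1*(-2889))) - 24039/((1/63)*(-190))) = 1/(-13/2889 - 24039/(-190/63)) = 1/(-13*1/2889 - 24039*(-63/190)) = 1/(-13/2889 + 1514457/190) = 1/(4375263803/548910) = 548910/4375263803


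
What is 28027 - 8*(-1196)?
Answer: 37595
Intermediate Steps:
28027 - 8*(-1196) = 28027 + 9568 = 37595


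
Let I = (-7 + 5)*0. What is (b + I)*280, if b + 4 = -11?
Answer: -4200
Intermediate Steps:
b = -15 (b = -4 - 11 = -15)
I = 0 (I = -2*0 = 0)
(b + I)*280 = (-15 + 0)*280 = -15*280 = -4200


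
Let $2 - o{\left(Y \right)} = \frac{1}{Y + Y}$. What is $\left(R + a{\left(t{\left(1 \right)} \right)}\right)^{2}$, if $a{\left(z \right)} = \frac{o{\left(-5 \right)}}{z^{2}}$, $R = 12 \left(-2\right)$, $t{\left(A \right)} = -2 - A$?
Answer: $\frac{508369}{900} \approx 564.85$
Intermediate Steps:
$o{\left(Y \right)} = 2 - \frac{1}{2 Y}$ ($o{\left(Y \right)} = 2 - \frac{1}{Y + Y} = 2 - \frac{1}{2 Y}$)
$R = -24$
$a{\left(z \right)} = \frac{21}{10 z^{2}}$ ($a{\left(z \right)} = \frac{2 - \frac{1}{2 \left(-5\right)}}{z^{2}} = \frac{2 - - \frac{1}{10}}{z^{2}} = \frac{2 + \frac{1}{10}}{z^{2}} = \frac{21}{10 z^{2}}$)
$\left(R + a{\left(t{\left(1 \right)} \right)}\right)^{2} = \left(-24 + \frac{21}{10 \left(-2 - 1\right)^{2}}\right)^{2} = \left(-24 + \frac{21}{10 \cdot 9}\right)^{2} = \left(-24 + \frac{21}{10} \cdot \frac{1}{9}\right)^{2} = \left(-24 + \frac{7}{30}\right)^{2} = \left(- \frac{713}{30}\right)^{2} = \frac{508369}{900}$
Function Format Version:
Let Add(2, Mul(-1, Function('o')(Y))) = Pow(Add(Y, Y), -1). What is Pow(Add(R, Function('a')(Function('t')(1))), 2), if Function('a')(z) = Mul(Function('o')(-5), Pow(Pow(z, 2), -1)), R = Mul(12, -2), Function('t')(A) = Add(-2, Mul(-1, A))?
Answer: Rational(508369, 900) ≈ 564.85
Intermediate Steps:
Function('o')(Y) = Add(2, Mul(Rational(-1, 2), Pow(Y, -1))) (Function('o')(Y) = Add(2, Mul(-1, Pow(Add(Y, Y), -1))) = Add(2, Mul(-1, Pow(Mul(2, Y), -1))) = Add(2, Mul(-1, Mul(Rational(1, 2), Pow(Y, -1)))) = Add(2, Mul(Rational(-1, 2), Pow(Y, -1))))
R = -24
Function('a')(z) = Mul(Rational(21, 10), Pow(z, -2)) (Function('a')(z) = Mul(Add(2, Mul(Rational(-1, 2), Pow(-5, -1))), Pow(Pow(z, 2), -1)) = Mul(Add(2, Mul(Rational(-1, 2), Rational(-1, 5))), Pow(z, -2)) = Mul(Add(2, Rational(1, 10)), Pow(z, -2)) = Mul(Rational(21, 10), Pow(z, -2)))
Pow(Add(R, Function('a')(Function('t')(1))), 2) = Pow(Add(-24, Mul(Rational(21, 10), Pow(Add(-2, Mul(-1, 1)), -2))), 2) = Pow(Add(-24, Mul(Rational(21, 10), Pow(Add(-2, -1), -2))), 2) = Pow(Add(-24, Mul(Rational(21, 10), Pow(-3, -2))), 2) = Pow(Add(-24, Mul(Rational(21, 10), Rational(1, 9))), 2) = Pow(Add(-24, Rational(7, 30)), 2) = Pow(Rational(-713, 30), 2) = Rational(508369, 900)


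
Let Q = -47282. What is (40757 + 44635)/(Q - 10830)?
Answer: -5337/3632 ≈ -1.4694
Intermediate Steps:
(40757 + 44635)/(Q - 10830) = (40757 + 44635)/(-47282 - 10830) = 85392/(-58112) = 85392*(-1/58112) = -5337/3632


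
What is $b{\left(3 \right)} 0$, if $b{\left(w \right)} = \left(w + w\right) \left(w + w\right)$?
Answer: $0$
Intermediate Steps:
$b{\left(w \right)} = 4 w^{2}$ ($b{\left(w \right)} = 2 w 2 w = 4 w^{2}$)
$b{\left(3 \right)} 0 = 4 \cdot 3^{2} \cdot 0 = 4 \cdot 9 \cdot 0 = 36 \cdot 0 = 0$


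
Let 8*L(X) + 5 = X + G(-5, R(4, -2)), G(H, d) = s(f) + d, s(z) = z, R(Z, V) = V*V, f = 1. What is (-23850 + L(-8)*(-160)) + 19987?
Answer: -3703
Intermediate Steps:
R(Z, V) = V²
G(H, d) = 1 + d
L(X) = X/8 (L(X) = -5/8 + (X + (1 + (-2)²))/8 = -5/8 + (X + (1 + 4))/8 = -5/8 + (X + 5)/8 = -5/8 + (5 + X)/8 = -5/8 + (5/8 + X/8) = X/8)
(-23850 + L(-8)*(-160)) + 19987 = (-23850 + ((⅛)*(-8))*(-160)) + 19987 = (-23850 - 1*(-160)) + 19987 = (-23850 + 160) + 19987 = -23690 + 19987 = -3703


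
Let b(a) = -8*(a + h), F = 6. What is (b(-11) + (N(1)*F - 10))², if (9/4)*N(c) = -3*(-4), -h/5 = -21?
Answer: 532900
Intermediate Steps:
h = 105 (h = -5*(-21) = 105)
N(c) = 16/3 (N(c) = 4*(-3*(-4))/9 = (4/9)*12 = 16/3)
b(a) = -840 - 8*a (b(a) = -8*(a + 105) = -8*(105 + a) = -840 - 8*a)
(b(-11) + (N(1)*F - 10))² = ((-840 - 8*(-11)) + ((16/3)*6 - 10))² = ((-840 + 88) + (32 - 10))² = (-752 + 22)² = (-730)² = 532900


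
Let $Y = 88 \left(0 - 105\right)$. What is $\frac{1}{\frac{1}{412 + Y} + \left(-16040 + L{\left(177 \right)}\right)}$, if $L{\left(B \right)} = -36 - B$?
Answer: $- \frac{8828}{143481485} \approx -6.1527 \cdot 10^{-5}$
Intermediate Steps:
$Y = -9240$ ($Y = 88 \left(-105\right) = -9240$)
$\frac{1}{\frac{1}{412 + Y} + \left(-16040 + L{\left(177 \right)}\right)} = \frac{1}{\frac{1}{412 - 9240} - 16253} = \frac{1}{\frac{1}{-8828} - 16253} = \frac{1}{- \frac{1}{8828} - 16253} = \frac{1}{- \frac{143481485}{8828}} = - \frac{8828}{143481485}$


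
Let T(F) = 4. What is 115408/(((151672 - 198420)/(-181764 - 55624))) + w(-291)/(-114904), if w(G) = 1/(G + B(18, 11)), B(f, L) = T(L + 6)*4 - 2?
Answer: 217996540477318695/371978604296 ≈ 5.8605e+5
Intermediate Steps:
B(f, L) = 14 (B(f, L) = 4*4 - 2 = 16 - 2 = 14)
w(G) = 1/(14 + G) (w(G) = 1/(G + 14) = 1/(14 + G))
115408/(((151672 - 198420)/(-181764 - 55624))) + w(-291)/(-114904) = 115408/(((151672 - 198420)/(-181764 - 55624))) + 1/((14 - 291)*(-114904)) = 115408/((-46748/(-237388))) - 1/114904/(-277) = 115408/((-46748*(-1/237388))) - 1/277*(-1/114904) = 115408/(11687/59347) + 1/31828408 = 115408*(59347/11687) + 1/31828408 = 6849118576/11687 + 1/31828408 = 217996540477318695/371978604296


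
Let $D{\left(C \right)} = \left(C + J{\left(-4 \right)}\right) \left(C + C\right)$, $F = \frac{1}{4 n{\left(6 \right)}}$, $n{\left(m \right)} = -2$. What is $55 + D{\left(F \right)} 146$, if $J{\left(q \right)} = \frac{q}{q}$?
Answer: $\frac{369}{16} \approx 23.063$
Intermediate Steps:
$J{\left(q \right)} = 1$
$F = - \frac{1}{8}$ ($F = \frac{1}{4 \left(-2\right)} = \frac{1}{4} \left(- \frac{1}{2}\right) = - \frac{1}{8} \approx -0.125$)
$D{\left(C \right)} = 2 C \left(1 + C\right)$ ($D{\left(C \right)} = \left(C + 1\right) \left(C + C\right) = \left(1 + C\right) 2 C = 2 C \left(1 + C\right)$)
$55 + D{\left(F \right)} 146 = 55 + 2 \left(- \frac{1}{8}\right) \left(1 - \frac{1}{8}\right) 146 = 55 + 2 \left(- \frac{1}{8}\right) \frac{7}{8} \cdot 146 = 55 - \frac{511}{16} = \frac{369}{16}$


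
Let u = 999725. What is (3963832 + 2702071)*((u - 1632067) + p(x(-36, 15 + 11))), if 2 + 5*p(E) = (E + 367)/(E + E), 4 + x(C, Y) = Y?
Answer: -927326689224917/220 ≈ -4.2151e+12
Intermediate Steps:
x(C, Y) = -4 + Y
p(E) = -2/5 + (367 + E)/(10*E) (p(E) = -2/5 + ((E + 367)/(E + E))/5 = -2/5 + ((367 + E)/((2*E)))/5 = -2/5 + ((367 + E)*(1/(2*E)))/5 = -2/5 + ((367 + E)/(2*E))/5 = -2/5 + (367 + E)/(10*E))
(3963832 + 2702071)*((u - 1632067) + p(x(-36, 15 + 11))) = (3963832 + 2702071)*((999725 - 1632067) + (367 - 3*(-4 + (15 + 11)))/(10*(-4 + (15 + 11)))) = 6665903*(-632342 + (367 - 3*(-4 + 26))/(10*(-4 + 26))) = 6665903*(-632342 + (1/10)*(367 - 3*22)/22) = 6665903*(-632342 + (1/10)*(1/22)*(367 - 66)) = 6665903*(-632342 + (1/10)*(1/22)*301) = 6665903*(-632342 + 301/220) = 6665903*(-139114939/220) = -927326689224917/220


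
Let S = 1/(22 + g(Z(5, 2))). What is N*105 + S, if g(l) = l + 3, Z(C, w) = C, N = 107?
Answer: 337051/30 ≈ 11235.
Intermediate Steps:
g(l) = 3 + l
S = 1/30 (S = 1/(22 + (3 + 5)) = 1/(22 + 8) = 1/30 ≈ 0.033333)
N*105 + S = 107*105 + 1/30 = 11235 + 1/30 = 337051/30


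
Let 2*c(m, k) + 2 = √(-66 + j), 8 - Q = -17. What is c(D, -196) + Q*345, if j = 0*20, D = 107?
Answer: 8624 + I*√66/2 ≈ 8624.0 + 4.062*I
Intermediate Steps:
Q = 25 (Q = 8 - 1*(-17) = 8 + 17 = 25)
j = 0
c(m, k) = -1 + I*√66/2 (c(m, k) = -1 + √(-66 + 0)/2 = -1 + √(-66)/2 = -1 + (I*√66)/2 = -1 + I*√66/2)
c(D, -196) + Q*345 = (-1 + I*√66/2) + 25*345 = (-1 + I*√66/2) + 8625 = 8624 + I*√66/2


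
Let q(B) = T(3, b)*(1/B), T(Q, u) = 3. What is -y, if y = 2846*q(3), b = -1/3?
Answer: -2846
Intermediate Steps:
b = -1/3 (b = -1*1/3 = -1/3 ≈ -0.33333)
q(B) = 3/B (q(B) = 3*(1/B) = 3/B)
y = 2846 (y = 2846*(3/3) = 2846*(3*(1/3)) = 2846*1 = 2846)
-y = -1*2846 = -2846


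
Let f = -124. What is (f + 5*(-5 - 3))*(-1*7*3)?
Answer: 3444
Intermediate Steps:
(f + 5*(-5 - 3))*(-1*7*3) = (-124 + 5*(-5 - 3))*(-1*7*3) = (-124 + 5*(-8))*(-7*3) = (-124 - 40)*(-21) = -164*(-21) = 3444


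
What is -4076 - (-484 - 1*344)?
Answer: -3248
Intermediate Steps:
-4076 - (-484 - 1*344) = -4076 - (-484 - 344) = -4076 - 1*(-828) = -4076 + 828 = -3248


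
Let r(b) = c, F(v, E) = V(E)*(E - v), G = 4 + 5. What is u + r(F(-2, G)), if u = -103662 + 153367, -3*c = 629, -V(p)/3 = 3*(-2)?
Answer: 148486/3 ≈ 49495.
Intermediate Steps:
V(p) = 18 (V(p) = -9*(-2) = -3*(-6) = 18)
c = -629/3 (c = -⅓*629 = -629/3 ≈ -209.67)
G = 9
F(v, E) = -18*v + 18*E (F(v, E) = 18*(E - v) = -18*v + 18*E)
r(b) = -629/3
u = 49705
u + r(F(-2, G)) = 49705 - 629/3 = 148486/3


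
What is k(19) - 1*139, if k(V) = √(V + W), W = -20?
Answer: -139 + I ≈ -139.0 + 1.0*I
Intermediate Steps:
k(V) = √(-20 + V) (k(V) = √(V - 20) = √(-20 + V))
k(19) - 1*139 = √(-20 + 19) - 1*139 = √(-1) - 139 = I - 139 = -139 + I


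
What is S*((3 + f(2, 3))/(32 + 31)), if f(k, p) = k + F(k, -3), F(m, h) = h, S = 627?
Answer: 418/21 ≈ 19.905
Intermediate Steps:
f(k, p) = -3 + k (f(k, p) = k - 3 = -3 + k)
S*((3 + f(2, 3))/(32 + 31)) = 627*((3 + (-3 + 2))/(32 + 31)) = 627*((3 - 1)/63) = 627*(2*(1/63)) = 627*(2/63) = 418/21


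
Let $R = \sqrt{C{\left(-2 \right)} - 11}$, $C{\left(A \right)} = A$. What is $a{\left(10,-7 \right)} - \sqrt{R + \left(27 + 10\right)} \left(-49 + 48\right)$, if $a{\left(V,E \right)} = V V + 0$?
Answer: $100 + \sqrt{37 + i \sqrt{13}} \approx 106.09 + 0.29602 i$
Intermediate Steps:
$R = i \sqrt{13}$ ($R = \sqrt{-2 - 11} = \sqrt{-13} = i \sqrt{13} \approx 3.6056 i$)
$a{\left(V,E \right)} = V^{2}$ ($a{\left(V,E \right)} = V^{2} + 0 = V^{2}$)
$a{\left(10,-7 \right)} - \sqrt{R + \left(27 + 10\right)} \left(-49 + 48\right) = 10^{2} - \sqrt{i \sqrt{13} + \left(27 + 10\right)} \left(-49 + 48\right) = 100 - \sqrt{i \sqrt{13} + 37} \left(-1\right) = 100 - \sqrt{37 + i \sqrt{13}} \left(-1\right) = 100 - - \sqrt{37 + i \sqrt{13}} = 100 + \sqrt{37 + i \sqrt{13}}$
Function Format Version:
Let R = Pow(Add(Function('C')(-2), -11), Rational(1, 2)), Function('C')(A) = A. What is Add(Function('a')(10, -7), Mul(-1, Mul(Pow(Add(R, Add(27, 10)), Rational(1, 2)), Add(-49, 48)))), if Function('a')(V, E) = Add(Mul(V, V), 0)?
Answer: Add(100, Pow(Add(37, Mul(I, Pow(13, Rational(1, 2)))), Rational(1, 2))) ≈ Add(106.09, Mul(0.29602, I))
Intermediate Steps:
R = Mul(I, Pow(13, Rational(1, 2))) (R = Pow(Add(-2, -11), Rational(1, 2)) = Pow(-13, Rational(1, 2)) = Mul(I, Pow(13, Rational(1, 2))) ≈ Mul(3.6056, I))
Function('a')(V, E) = Pow(V, 2) (Function('a')(V, E) = Add(Pow(V, 2), 0) = Pow(V, 2))
Add(Function('a')(10, -7), Mul(-1, Mul(Pow(Add(R, Add(27, 10)), Rational(1, 2)), Add(-49, 48)))) = Add(Pow(10, 2), Mul(-1, Mul(Pow(Add(Mul(I, Pow(13, Rational(1, 2))), Add(27, 10)), Rational(1, 2)), Add(-49, 48)))) = Add(100, Mul(-1, Mul(Pow(Add(Mul(I, Pow(13, Rational(1, 2))), 37), Rational(1, 2)), -1))) = Add(100, Mul(-1, Mul(Pow(Add(37, Mul(I, Pow(13, Rational(1, 2)))), Rational(1, 2)), -1))) = Add(100, Mul(-1, Mul(-1, Pow(Add(37, Mul(I, Pow(13, Rational(1, 2)))), Rational(1, 2))))) = Add(100, Pow(Add(37, Mul(I, Pow(13, Rational(1, 2)))), Rational(1, 2)))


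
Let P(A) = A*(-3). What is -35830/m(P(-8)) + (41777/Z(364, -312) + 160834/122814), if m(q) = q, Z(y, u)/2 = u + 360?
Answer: -2075910323/1965024 ≈ -1056.4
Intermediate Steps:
Z(y, u) = 720 + 2*u (Z(y, u) = 2*(u + 360) = 2*(360 + u) = 720 + 2*u)
P(A) = -3*A
-35830/m(P(-8)) + (41777/Z(364, -312) + 160834/122814) = -35830/((-3*(-8))) + (41777/(720 + 2*(-312)) + 160834/122814) = -35830/24 + (41777/(720 - 624) + 160834*(1/122814)) = -35830*1/24 + (41777/96 + 80417/61407) = -17915/12 + (41777*(1/96) + 80417/61407) = -17915/12 + (41777/96 + 80417/61407) = -17915/12 + 857706757/1965024 = -2075910323/1965024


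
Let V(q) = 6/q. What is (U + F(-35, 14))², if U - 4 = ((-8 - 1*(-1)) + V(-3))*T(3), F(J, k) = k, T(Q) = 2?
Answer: 0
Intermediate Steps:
U = -14 (U = 4 + ((-8 - 1*(-1)) + 6/(-3))*2 = 4 + ((-8 + 1) + 6*(-⅓))*2 = 4 + (-7 - 2)*2 = 4 - 9*2 = 4 - 18 = -14)
(U + F(-35, 14))² = (-14 + 14)² = 0² = 0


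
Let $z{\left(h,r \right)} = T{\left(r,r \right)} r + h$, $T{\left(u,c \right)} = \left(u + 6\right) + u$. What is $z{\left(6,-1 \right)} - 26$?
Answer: $-24$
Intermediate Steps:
$T{\left(u,c \right)} = 6 + 2 u$ ($T{\left(u,c \right)} = \left(6 + u\right) + u = 6 + 2 u$)
$z{\left(h,r \right)} = h + r \left(6 + 2 r\right)$ ($z{\left(h,r \right)} = \left(6 + 2 r\right) r + h = r \left(6 + 2 r\right) + h = h + r \left(6 + 2 r\right)$)
$z{\left(6,-1 \right)} - 26 = \left(6 + 2 \left(-1\right) \left(3 - 1\right)\right) - 26 = \left(6 + 2 \left(-1\right) 2\right) - 26 = \left(6 - 4\right) - 26 = 2 - 26 = -24$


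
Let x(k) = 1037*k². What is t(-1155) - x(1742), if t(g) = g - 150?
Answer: -3146844173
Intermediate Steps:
t(g) = -150 + g
t(-1155) - x(1742) = (-150 - 1155) - 1037*1742² = -1305 - 1037*3034564 = -1305 - 1*3146842868 = -1305 - 3146842868 = -3146844173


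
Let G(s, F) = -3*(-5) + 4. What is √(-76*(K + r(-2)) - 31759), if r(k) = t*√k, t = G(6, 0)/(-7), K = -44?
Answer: √(-1392335 + 10108*I*√2)/7 ≈ 0.86532 + 168.57*I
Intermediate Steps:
G(s, F) = 19 (G(s, F) = 15 + 4 = 19)
t = -19/7 (t = 19/(-7) = 19*(-⅐) = -19/7 ≈ -2.7143)
r(k) = -19*√k/7
√(-76*(K + r(-2)) - 31759) = √(-76*(-44 - 19*I*√2/7) - 31759) = √((3344 + 1444*I*√2/7) - 31759) = √(-28415 + 1444*I*√2/7)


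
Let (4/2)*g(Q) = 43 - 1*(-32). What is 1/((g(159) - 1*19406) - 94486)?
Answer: -2/227709 ≈ -8.7831e-6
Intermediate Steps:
g(Q) = 75/2 (g(Q) = (43 - 1*(-32))/2 = (43 + 32)/2 = (1/2)*75 = 75/2)
1/((g(159) - 1*19406) - 94486) = 1/((75/2 - 1*19406) - 94486) = 1/((75/2 - 19406) - 94486) = 1/(-38737/2 - 94486) = 1/(-227709/2) = -2/227709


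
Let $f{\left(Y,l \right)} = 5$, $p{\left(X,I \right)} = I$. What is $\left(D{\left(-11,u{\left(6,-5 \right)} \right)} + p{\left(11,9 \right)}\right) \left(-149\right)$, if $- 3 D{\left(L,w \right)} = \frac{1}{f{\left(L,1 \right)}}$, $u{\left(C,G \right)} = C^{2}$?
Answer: $- \frac{19966}{15} \approx -1331.1$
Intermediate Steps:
$D{\left(L,w \right)} = - \frac{1}{15}$ ($D{\left(L,w \right)} = - \frac{1}{3 \cdot 5} = \left(- \frac{1}{3}\right) \frac{1}{5} = - \frac{1}{15}$)
$\left(D{\left(-11,u{\left(6,-5 \right)} \right)} + p{\left(11,9 \right)}\right) \left(-149\right) = \left(- \frac{1}{15} + 9\right) \left(-149\right) = \frac{134}{15} \left(-149\right) = - \frac{19966}{15}$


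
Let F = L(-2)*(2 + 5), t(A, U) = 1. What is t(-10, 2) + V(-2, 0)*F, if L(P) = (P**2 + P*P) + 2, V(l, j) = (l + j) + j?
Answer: -139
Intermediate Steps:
V(l, j) = l + 2*j (V(l, j) = (j + l) + j = l + 2*j)
L(P) = 2 + 2*P**2 (L(P) = (P**2 + P**2) + 2 = 2*P**2 + 2 = 2 + 2*P**2)
F = 70 (F = (2 + 2*(-2)**2)*(2 + 5) = (2 + 2*4)*7 = (2 + 8)*7 = 10*7 = 70)
t(-10, 2) + V(-2, 0)*F = 1 + (-2 + 2*0)*70 = 1 + (-2 + 0)*70 = 1 - 2*70 = 1 - 140 = -139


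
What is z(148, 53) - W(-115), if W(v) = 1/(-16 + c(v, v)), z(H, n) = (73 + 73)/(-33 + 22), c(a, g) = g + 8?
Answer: -17947/1353 ≈ -13.265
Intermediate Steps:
c(a, g) = 8 + g
z(H, n) = -146/11 (z(H, n) = 146/(-11) = 146*(-1/11) = -146/11)
W(v) = 1/(-8 + v) (W(v) = 1/(-16 + (8 + v)) = 1/(-8 + v))
z(148, 53) - W(-115) = -146/11 - 1/(-8 - 115) = -146/11 - 1/(-123) = -146/11 - 1*(-1/123) = -146/11 + 1/123 = -17947/1353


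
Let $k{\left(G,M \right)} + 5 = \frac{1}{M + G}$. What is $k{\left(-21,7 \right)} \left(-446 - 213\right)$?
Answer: $\frac{46789}{14} \approx 3342.1$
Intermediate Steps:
$k{\left(G,M \right)} = -5 + \frac{1}{G + M}$ ($k{\left(G,M \right)} = -5 + \frac{1}{M + G} = -5 + \frac{1}{G + M}$)
$k{\left(-21,7 \right)} \left(-446 - 213\right) = \frac{1 - -105 - 35}{-21 + 7} \left(-446 - 213\right) = \frac{1 + 105 - 35}{-14} \left(-659\right) = \left(- \frac{1}{14}\right) 71 \left(-659\right) = \left(- \frac{71}{14}\right) \left(-659\right) = \frac{46789}{14}$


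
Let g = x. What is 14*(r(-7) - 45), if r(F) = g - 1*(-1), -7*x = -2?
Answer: -612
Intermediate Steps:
x = 2/7 (x = -⅐*(-2) = 2/7 ≈ 0.28571)
g = 2/7 ≈ 0.28571
r(F) = 9/7 (r(F) = 2/7 - 1*(-1) = 2/7 + 1 = 9/7)
14*(r(-7) - 45) = 14*(9/7 - 45) = 14*(-306/7) = -612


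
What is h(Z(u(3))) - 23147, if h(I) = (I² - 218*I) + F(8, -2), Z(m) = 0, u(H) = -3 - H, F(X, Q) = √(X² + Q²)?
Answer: -23147 + 2*√17 ≈ -23139.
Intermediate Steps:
F(X, Q) = √(Q² + X²)
h(I) = I² - 218*I + 2*√17 (h(I) = (I² - 218*I) + √((-2)² + 8²) = (I² - 218*I) + √(4 + 64) = (I² - 218*I) + √68 = (I² - 218*I) + 2*√17 = I² - 218*I + 2*√17)
h(Z(u(3))) - 23147 = (0² - 218*0 + 2*√17) - 23147 = (0 + 0 + 2*√17) - 23147 = 2*√17 - 23147 = -23147 + 2*√17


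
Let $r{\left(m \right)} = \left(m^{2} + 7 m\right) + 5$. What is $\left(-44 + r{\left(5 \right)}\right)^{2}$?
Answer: $441$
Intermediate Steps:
$r{\left(m \right)} = 5 + m^{2} + 7 m$
$\left(-44 + r{\left(5 \right)}\right)^{2} = \left(-44 + \left(5 + 5^{2} + 7 \cdot 5\right)\right)^{2} = \left(-44 + \left(5 + 25 + 35\right)\right)^{2} = \left(-44 + 65\right)^{2} = 21^{2} = 441$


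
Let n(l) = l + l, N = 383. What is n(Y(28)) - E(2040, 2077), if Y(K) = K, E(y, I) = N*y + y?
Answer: -783304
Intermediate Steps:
E(y, I) = 384*y (E(y, I) = 383*y + y = 384*y)
n(l) = 2*l
n(Y(28)) - E(2040, 2077) = 2*28 - 384*2040 = 56 - 1*783360 = 56 - 783360 = -783304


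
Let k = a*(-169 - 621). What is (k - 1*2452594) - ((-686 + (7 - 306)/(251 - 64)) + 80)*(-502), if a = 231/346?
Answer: -89228460675/32351 ≈ -2.7581e+6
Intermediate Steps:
a = 231/346 (a = 231*(1/346) = 231/346 ≈ 0.66763)
k = -91245/173 (k = 231*(-169 - 621)/346 = (231/346)*(-790) = -91245/173 ≈ -527.43)
(k - 1*2452594) - ((-686 + (7 - 306)/(251 - 64)) + 80)*(-502) = (-91245/173 - 1*2452594) - ((-686 + (7 - 306)/(251 - 64)) + 80)*(-502) = (-91245/173 - 2452594) - ((-686 - 299/187) + 80)*(-502) = -424390007/173 - ((-686 - 299*1/187) + 80)*(-502) = -424390007/173 - ((-686 - 299/187) + 80)*(-502) = -424390007/173 - (-128581/187 + 80)*(-502) = -424390007/173 - (-113621)*(-502)/187 = -424390007/173 - 1*57037742/187 = -424390007/173 - 57037742/187 = -89228460675/32351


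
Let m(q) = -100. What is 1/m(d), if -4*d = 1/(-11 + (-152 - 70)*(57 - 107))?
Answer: -1/100 ≈ -0.010000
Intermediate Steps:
d = -1/44356 (d = -1/(4*(-11 + (-152 - 70)*(57 - 107))) = -1/(4*(-11 - 222*(-50))) = -1/(4*(-11 + 11100)) = -¼/11089 = -¼*1/11089 = -1/44356 ≈ -2.2545e-5)
1/m(d) = 1/(-100) = -1/100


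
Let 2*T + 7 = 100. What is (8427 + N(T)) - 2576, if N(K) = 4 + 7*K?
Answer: 12361/2 ≈ 6180.5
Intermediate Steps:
T = 93/2 (T = -7/2 + (½)*100 = -7/2 + 50 = 93/2 ≈ 46.500)
(8427 + N(T)) - 2576 = (8427 + (4 + 7*(93/2))) - 2576 = (8427 + (4 + 651/2)) - 2576 = (8427 + 659/2) - 2576 = 17513/2 - 2576 = 12361/2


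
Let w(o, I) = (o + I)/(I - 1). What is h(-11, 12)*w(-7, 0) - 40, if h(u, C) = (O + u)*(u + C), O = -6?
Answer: -159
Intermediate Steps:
w(o, I) = (I + o)/(-1 + I)
h(u, C) = (-6 + u)*(C + u) (h(u, C) = (-6 + u)*(u + C) = (-6 + u)*(C + u))
h(-11, 12)*w(-7, 0) - 40 = ((-11)**2 - 6*12 - 6*(-11) + 12*(-11))*((0 - 7)/(-1 + 0)) - 40 = (121 - 72 + 66 - 132)*(-7/(-1)) - 40 = -(-17)*(-7) - 40 = -17*7 - 40 = -119 - 40 = -159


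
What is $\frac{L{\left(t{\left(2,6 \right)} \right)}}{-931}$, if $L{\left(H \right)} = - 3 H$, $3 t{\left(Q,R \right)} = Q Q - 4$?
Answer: $0$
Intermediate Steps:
$t{\left(Q,R \right)} = - \frac{4}{3} + \frac{Q^{2}}{3}$ ($t{\left(Q,R \right)} = \frac{Q Q - 4}{3} = \frac{Q^{2} - 4}{3} = \frac{-4 + Q^{2}}{3} = - \frac{4}{3} + \frac{Q^{2}}{3}$)
$\frac{L{\left(t{\left(2,6 \right)} \right)}}{-931} = \frac{\left(-3\right) \left(- \frac{4}{3} + \frac{2^{2}}{3}\right)}{-931} = - 3 \left(- \frac{4}{3} + \frac{1}{3} \cdot 4\right) \left(- \frac{1}{931}\right) = - 3 \left(- \frac{4}{3} + \frac{4}{3}\right) \left(- \frac{1}{931}\right) = \left(-3\right) 0 \left(- \frac{1}{931}\right) = 0 \left(- \frac{1}{931}\right) = 0$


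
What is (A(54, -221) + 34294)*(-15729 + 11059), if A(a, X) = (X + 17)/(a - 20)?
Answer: -160124960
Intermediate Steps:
A(a, X) = (17 + X)/(-20 + a)
(A(54, -221) + 34294)*(-15729 + 11059) = ((17 - 221)/(-20 + 54) + 34294)*(-15729 + 11059) = (-204/34 + 34294)*(-4670) = ((1/34)*(-204) + 34294)*(-4670) = (-6 + 34294)*(-4670) = 34288*(-4670) = -160124960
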